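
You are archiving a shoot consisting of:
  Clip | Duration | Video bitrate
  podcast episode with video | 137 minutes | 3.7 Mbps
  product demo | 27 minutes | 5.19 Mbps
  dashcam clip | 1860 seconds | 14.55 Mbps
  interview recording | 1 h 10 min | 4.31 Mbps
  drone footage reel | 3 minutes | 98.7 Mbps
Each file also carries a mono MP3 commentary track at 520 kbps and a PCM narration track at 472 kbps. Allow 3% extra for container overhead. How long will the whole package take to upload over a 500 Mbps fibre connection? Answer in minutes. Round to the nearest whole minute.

Audio total: 520 + 472 = 992 kbps = 0.992 Mbps.
podcast episode with video: 4.692 Mbps × 8220 s × 1.03 = 39725.3 Mb
product demo: 6.182 Mbps × 1620 s × 1.03 = 10315.3 Mb
dashcam clip: 15.542 Mbps × 1860 s × 1.03 = 29775.4 Mb
interview recording: 5.302 Mbps × 4200 s × 1.03 = 22936.5 Mb
drone footage reel: 99.692 Mbps × 180 s × 1.03 = 18482.9 Mb
Total: 121235.3 Mb = 15154.4 MB.
At 500 Mbps: 121235.3 / 500 = 242 s ≈ 4.04 minutes.

4 minutes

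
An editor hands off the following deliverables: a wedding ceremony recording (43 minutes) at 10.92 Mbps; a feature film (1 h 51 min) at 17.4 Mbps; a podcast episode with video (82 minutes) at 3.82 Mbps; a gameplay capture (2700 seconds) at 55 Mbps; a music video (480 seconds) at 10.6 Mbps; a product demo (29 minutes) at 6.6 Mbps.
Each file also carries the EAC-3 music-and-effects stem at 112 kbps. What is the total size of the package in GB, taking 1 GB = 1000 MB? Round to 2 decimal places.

Audio: 112 kbps = 0.112 Mbps.
wedding ceremony recording: 11.032 Mbps × 2580 s = 28462.6 Mb
feature film: 17.512 Mbps × 6660 s = 116629.9 Mb
podcast episode with video: 3.932 Mbps × 4920 s = 19345.4 Mb
gameplay capture: 55.112 Mbps × 2700 s = 148802.4 Mb
music video: 10.712 Mbps × 480 s = 5141.8 Mb
product demo: 6.712 Mbps × 1740 s = 11678.9 Mb
Total: 330061.0 Mb = 41257.6 MB.
= 41.26 GB.

41.26 GB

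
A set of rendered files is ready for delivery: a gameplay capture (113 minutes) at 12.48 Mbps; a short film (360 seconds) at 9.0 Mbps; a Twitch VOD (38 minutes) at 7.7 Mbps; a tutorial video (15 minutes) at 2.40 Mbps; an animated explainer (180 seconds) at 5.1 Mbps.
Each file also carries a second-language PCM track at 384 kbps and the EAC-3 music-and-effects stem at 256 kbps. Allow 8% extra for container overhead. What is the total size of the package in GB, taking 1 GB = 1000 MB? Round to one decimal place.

15.6 GB

Audio total: 384 + 256 = 640 kbps = 0.640 Mbps.
gameplay capture: 13.120 Mbps × 6780 s × 1.08 = 96069.9 Mb
short film: 9.640 Mbps × 360 s × 1.08 = 3748.0 Mb
Twitch VOD: 8.340 Mbps × 2280 s × 1.08 = 20536.4 Mb
tutorial video: 3.040 Mbps × 900 s × 1.08 = 2954.9 Mb
animated explainer: 5.740 Mbps × 180 s × 1.08 = 1115.9 Mb
Total: 124425.1 Mb = 15553.1 MB.
= 15.55 GB.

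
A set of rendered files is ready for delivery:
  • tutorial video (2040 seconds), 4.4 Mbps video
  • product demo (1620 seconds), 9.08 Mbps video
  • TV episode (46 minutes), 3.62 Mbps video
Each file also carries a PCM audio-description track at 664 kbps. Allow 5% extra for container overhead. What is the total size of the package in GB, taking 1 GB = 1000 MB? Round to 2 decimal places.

Audio: 664 kbps = 0.664 Mbps.
tutorial video: 5.064 Mbps × 2040 s × 1.05 = 10847.1 Mb
product demo: 9.744 Mbps × 1620 s × 1.05 = 16574.5 Mb
TV episode: 4.284 Mbps × 2760 s × 1.05 = 12415.0 Mb
Total: 39836.7 Mb = 4979.6 MB.
= 4.980 GB.

4.98 GB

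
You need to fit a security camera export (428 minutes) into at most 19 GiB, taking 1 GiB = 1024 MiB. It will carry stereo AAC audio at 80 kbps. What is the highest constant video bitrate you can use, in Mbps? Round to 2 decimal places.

Budget: 19 GiB = 163208.8 Mb.
428 min = 25680 s
Total bitrate budget: 163208.8 Mb / 25680 s = 6.355 Mbps.
Audio: 80 kbps = 0.080 Mbps.
Video: 6.355 − 0.080 = 6.275 Mbps.

6.28 Mbps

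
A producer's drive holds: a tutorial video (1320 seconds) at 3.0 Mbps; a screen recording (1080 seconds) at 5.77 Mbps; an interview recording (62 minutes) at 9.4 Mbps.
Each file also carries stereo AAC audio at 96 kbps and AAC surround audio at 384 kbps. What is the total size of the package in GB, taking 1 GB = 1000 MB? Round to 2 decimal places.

Audio total: 96 + 384 = 480 kbps = 0.480 Mbps.
tutorial video: 3.480 Mbps × 1320 s = 4593.6 Mb
screen recording: 6.250 Mbps × 1080 s = 6750.0 Mb
interview recording: 9.880 Mbps × 3720 s = 36753.6 Mb
Total: 48097.2 Mb = 6012.1 MB.
= 6.012 GB.

6.01 GB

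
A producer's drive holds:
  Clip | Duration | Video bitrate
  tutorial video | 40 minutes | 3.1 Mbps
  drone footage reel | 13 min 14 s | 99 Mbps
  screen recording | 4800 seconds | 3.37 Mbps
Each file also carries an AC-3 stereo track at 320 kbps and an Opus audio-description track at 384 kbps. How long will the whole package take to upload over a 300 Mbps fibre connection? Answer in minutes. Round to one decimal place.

6.0 minutes

Audio total: 320 + 384 = 704 kbps = 0.704 Mbps.
tutorial video: 3.804 Mbps × 2400 s = 9129.6 Mb
drone footage reel: 99.704 Mbps × 794 s = 79165.0 Mb
screen recording: 4.074 Mbps × 4800 s = 19555.2 Mb
Total: 107849.8 Mb = 13481.2 MB.
At 300 Mbps: 107849.8 / 300 = 359 s ≈ 5.99 minutes.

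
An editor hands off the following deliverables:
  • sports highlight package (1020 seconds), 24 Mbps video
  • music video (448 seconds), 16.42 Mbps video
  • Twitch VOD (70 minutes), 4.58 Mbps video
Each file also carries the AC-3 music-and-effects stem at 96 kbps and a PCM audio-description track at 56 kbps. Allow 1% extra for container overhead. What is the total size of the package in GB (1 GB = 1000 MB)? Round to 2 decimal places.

6.56 GB

Audio total: 96 + 56 = 152 kbps = 0.152 Mbps.
sports highlight package: 24.152 Mbps × 1020 s × 1.01 = 24881.4 Mb
music video: 16.572 Mbps × 448 s × 1.01 = 7498.5 Mb
Twitch VOD: 4.732 Mbps × 4200 s × 1.01 = 20073.1 Mb
Total: 52453.0 Mb = 6556.6 MB.
= 6.557 GB.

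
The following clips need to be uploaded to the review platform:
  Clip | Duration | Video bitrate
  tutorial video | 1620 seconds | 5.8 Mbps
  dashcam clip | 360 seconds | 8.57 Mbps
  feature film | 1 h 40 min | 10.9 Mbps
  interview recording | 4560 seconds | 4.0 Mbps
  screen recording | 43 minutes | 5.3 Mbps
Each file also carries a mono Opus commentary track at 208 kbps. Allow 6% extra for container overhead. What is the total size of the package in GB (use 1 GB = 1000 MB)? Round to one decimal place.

Audio: 208 kbps = 0.208 Mbps.
tutorial video: 6.008 Mbps × 1620 s × 1.06 = 10316.9 Mb
dashcam clip: 8.778 Mbps × 360 s × 1.06 = 3349.7 Mb
feature film: 11.108 Mbps × 6000 s × 1.06 = 70646.9 Mb
interview recording: 4.208 Mbps × 4560 s × 1.06 = 20339.8 Mb
screen recording: 5.508 Mbps × 2580 s × 1.06 = 15063.3 Mb
Total: 119716.6 Mb = 14964.6 MB.
= 14.96 GB.

15.0 GB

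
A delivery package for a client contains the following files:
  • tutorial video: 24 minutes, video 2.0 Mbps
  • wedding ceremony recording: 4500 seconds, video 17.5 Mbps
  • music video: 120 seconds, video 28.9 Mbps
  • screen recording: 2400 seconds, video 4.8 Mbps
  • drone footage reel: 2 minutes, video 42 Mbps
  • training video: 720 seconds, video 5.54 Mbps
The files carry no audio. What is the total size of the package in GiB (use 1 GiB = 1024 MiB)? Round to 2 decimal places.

tutorial video: 2.000 Mbps × 1440 s = 2880.0 Mb
wedding ceremony recording: 17.500 Mbps × 4500 s = 78750.0 Mb
music video: 28.900 Mbps × 120 s = 3468.0 Mb
screen recording: 4.800 Mbps × 2400 s = 11520.0 Mb
drone footage reel: 42.000 Mbps × 120 s = 5040.0 Mb
training video: 5.540 Mbps × 720 s = 3988.8 Mb
Total: 105646.8 Mb = 13205.9 MB.
= 12.30 GiB.

12.30 GiB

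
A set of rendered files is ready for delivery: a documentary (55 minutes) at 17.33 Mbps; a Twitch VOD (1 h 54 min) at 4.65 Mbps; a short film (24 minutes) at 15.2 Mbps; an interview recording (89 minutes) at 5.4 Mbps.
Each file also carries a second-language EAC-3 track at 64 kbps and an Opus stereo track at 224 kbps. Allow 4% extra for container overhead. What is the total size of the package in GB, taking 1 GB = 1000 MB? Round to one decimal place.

18.8 GB

Audio total: 64 + 224 = 288 kbps = 0.288 Mbps.
documentary: 17.618 Mbps × 3300 s × 1.04 = 60465.0 Mb
Twitch VOD: 4.938 Mbps × 6840 s × 1.04 = 35127.0 Mb
short film: 15.488 Mbps × 1440 s × 1.04 = 23194.8 Mb
interview recording: 5.688 Mbps × 5340 s × 1.04 = 31588.9 Mb
Total: 150375.6 Mb = 18797.0 MB.
= 18.80 GB.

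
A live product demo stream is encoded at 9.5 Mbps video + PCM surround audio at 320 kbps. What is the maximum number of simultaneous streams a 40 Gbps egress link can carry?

4073

Audio: 320 kbps = 0.320 Mbps.
Per-viewer media rate: 9.820 Mbps.
40 Gbps = 40,000 Mbps; 40,000 / 9.820 = 4073.32 → 4073 viewers.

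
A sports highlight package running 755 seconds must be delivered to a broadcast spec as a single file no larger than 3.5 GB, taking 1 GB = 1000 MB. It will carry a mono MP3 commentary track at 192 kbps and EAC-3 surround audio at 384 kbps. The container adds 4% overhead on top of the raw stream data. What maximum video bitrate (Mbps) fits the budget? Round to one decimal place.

35.1 Mbps

Budget: 3.5 GB = 28000.0 Mb.
Stream payload after overhead: 28000.0 / 1.04 = 26923.1 Mb.
Total bitrate budget: 26923.1 Mb / 755 s = 35.660 Mbps.
Audio total: 192 + 384 = 576 kbps = 0.576 Mbps.
Video: 35.660 − 0.576 = 35.084 Mbps.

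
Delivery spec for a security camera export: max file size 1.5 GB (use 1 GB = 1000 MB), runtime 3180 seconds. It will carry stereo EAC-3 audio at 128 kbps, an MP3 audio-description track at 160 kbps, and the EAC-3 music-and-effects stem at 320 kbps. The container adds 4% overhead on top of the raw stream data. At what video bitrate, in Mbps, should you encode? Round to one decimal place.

Budget: 1.5 GB = 12000.0 Mb.
Stream payload after overhead: 12000.0 / 1.04 = 11538.5 Mb.
Total bitrate budget: 11538.5 Mb / 3180 s = 3.628 Mbps.
Audio total: 128 + 160 + 320 = 608 kbps = 0.608 Mbps.
Video: 3.628 − 0.608 = 3.020 Mbps.

3.0 Mbps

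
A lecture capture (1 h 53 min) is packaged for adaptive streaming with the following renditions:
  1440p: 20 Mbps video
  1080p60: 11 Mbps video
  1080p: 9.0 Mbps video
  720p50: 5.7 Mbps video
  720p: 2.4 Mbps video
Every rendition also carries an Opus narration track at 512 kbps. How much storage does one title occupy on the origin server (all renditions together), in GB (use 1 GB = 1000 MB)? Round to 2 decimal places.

1 h 53 min = 113 min = 6780 s
Audio: 512 kbps = 0.512 Mbps.
Sum of rendition bitrates: (20+0.512) + (11+0.512) + (9.0+0.512) + (5.7+0.512) + (2.4+0.512) = 50.660 Mbps.
× 6780 s = 343,475 Mb = 42,934 MB = 42.93 GB.

42.93 GB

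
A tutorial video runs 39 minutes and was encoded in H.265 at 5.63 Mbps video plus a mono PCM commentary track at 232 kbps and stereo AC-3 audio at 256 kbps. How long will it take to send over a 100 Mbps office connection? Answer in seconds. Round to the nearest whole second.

39 min = 2340 s
Audio total: 232 + 256 = 488 kbps = 0.488 Mbps.
Total bitrate: 6.118 Mbps.
File: 6.118 Mbps × 2340 s = 14316.1 Mb.
At 100 Mbps: 14316.1 / 100 = 143.2 s ≈ 143 seconds.

143 seconds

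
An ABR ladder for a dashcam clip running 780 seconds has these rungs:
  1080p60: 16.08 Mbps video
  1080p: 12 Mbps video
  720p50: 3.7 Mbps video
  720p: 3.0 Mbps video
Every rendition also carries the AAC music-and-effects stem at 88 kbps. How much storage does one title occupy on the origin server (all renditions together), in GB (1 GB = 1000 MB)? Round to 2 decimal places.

Audio: 88 kbps = 0.088 Mbps.
Sum of rendition bitrates: (16.08+0.088) + (12+0.088) + (3.7+0.088) + (3.0+0.088) = 35.132 Mbps.
× 780 s = 27,403 Mb = 3,425 MB = 3.425 GB.

3.43 GB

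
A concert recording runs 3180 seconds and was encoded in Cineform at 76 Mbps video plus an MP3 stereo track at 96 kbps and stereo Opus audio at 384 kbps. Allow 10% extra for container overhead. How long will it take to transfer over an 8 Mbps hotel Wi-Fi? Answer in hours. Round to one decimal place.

Audio total: 96 + 384 = 480 kbps = 0.480 Mbps.
Total bitrate: 76.480 Mbps.
File: 76.480 Mbps × 3180 s = 243206.4 Mb.
With 10% container overhead: ×1.10. → 267527.0 Mb.
At 8 Mbps: 267527.0 / 8 = 33440.9 s ≈ 9.29 hours.

9.3 hours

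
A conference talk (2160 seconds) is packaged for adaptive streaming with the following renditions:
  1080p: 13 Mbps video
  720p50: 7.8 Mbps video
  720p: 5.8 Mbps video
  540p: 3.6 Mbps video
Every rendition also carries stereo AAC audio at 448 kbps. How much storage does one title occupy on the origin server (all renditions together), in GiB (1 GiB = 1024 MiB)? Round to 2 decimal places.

8.04 GiB

Audio: 448 kbps = 0.448 Mbps.
Sum of rendition bitrates: (13+0.448) + (7.8+0.448) + (5.8+0.448) + (3.6+0.448) = 31.992 Mbps.
× 2160 s = 69,103 Mb = 8,638 MB = 8.045 GiB.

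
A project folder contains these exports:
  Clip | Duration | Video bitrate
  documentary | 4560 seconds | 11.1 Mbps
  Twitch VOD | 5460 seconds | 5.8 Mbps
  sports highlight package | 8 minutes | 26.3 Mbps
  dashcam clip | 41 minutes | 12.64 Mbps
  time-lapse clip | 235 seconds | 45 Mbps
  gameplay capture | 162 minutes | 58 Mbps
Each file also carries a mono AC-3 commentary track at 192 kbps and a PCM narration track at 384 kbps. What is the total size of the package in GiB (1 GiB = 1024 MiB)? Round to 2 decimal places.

Audio total: 192 + 384 = 576 kbps = 0.576 Mbps.
documentary: 11.676 Mbps × 4560 s = 53242.6 Mb
Twitch VOD: 6.376 Mbps × 5460 s = 34813.0 Mb
sports highlight package: 26.876 Mbps × 480 s = 12900.5 Mb
dashcam clip: 13.216 Mbps × 2460 s = 32511.4 Mb
time-lapse clip: 45.576 Mbps × 235 s = 10710.4 Mb
gameplay capture: 58.576 Mbps × 9720 s = 569358.7 Mb
Total: 713536.4 Mb = 89192.1 MB.
= 83.07 GiB.

83.07 GiB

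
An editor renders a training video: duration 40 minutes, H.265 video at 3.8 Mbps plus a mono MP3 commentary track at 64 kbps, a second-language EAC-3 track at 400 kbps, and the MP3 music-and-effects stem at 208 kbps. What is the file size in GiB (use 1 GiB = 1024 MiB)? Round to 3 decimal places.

40 min = 2400 s
Audio total: 64 + 400 + 208 = 672 kbps = 0.672 Mbps.
Total bitrate: 3.8 + 0.672 = 4.472 Mbps.
Stream data: 4.472 Mbps × 2400 s = 10732.8 Mb.
10,733 Mb = 1,341,600,000 bytes ÷ 1,073,741,824 = 1.249 GiB.

1.249 GiB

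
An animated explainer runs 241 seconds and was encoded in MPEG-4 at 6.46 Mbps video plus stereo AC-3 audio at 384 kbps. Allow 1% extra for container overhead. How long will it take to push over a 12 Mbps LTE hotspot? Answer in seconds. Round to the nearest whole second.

Audio: 384 kbps = 0.384 Mbps.
Total bitrate: 6.844 Mbps.
File: 6.844 Mbps × 241 s = 1649.4 Mb.
With 1% container overhead: ×1.01. → 1665.9 Mb.
At 12 Mbps: 1665.9 / 12 = 138.8 s ≈ 139 seconds.

139 seconds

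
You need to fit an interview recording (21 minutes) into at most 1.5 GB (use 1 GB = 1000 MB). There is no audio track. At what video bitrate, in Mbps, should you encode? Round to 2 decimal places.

Budget: 1.5 GB = 12000.0 Mb.
21 min = 1260 s
Total bitrate budget: 12000.0 Mb / 1260 s = 9.524 Mbps.

9.52 Mbps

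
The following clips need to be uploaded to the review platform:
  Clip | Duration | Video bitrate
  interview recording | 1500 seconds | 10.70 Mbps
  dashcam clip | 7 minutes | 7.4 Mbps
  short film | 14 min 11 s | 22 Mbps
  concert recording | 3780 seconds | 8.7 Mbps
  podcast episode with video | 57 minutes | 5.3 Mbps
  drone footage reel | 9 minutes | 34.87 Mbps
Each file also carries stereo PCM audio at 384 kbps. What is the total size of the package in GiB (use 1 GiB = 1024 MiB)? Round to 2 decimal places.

13.01 GiB

Audio: 384 kbps = 0.384 Mbps.
interview recording: 11.084 Mbps × 1500 s = 16626.0 Mb
dashcam clip: 7.784 Mbps × 420 s = 3269.3 Mb
short film: 22.384 Mbps × 851 s = 19048.8 Mb
concert recording: 9.084 Mbps × 3780 s = 34337.5 Mb
podcast episode with video: 5.684 Mbps × 3420 s = 19439.3 Mb
drone footage reel: 35.254 Mbps × 540 s = 19037.2 Mb
Total: 111758.0 Mb = 13969.8 MB.
= 13.01 GiB.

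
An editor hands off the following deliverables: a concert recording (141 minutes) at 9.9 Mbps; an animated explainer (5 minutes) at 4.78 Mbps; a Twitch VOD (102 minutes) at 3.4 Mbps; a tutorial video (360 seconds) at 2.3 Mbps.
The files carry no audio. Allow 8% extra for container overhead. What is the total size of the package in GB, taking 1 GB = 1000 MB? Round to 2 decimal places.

14.42 GB

concert recording: 9.900 Mbps × 8460 s × 1.08 = 90454.3 Mb
animated explainer: 4.780 Mbps × 300 s × 1.08 = 1548.7 Mb
Twitch VOD: 3.400 Mbps × 6120 s × 1.08 = 22472.6 Mb
tutorial video: 2.300 Mbps × 360 s × 1.08 = 894.2 Mb
Total: 115369.9 Mb = 14421.2 MB.
= 14.42 GB.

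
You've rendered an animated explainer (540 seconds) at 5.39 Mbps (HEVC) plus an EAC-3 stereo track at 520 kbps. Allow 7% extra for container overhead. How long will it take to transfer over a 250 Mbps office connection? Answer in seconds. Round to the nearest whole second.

14 seconds

Audio: 520 kbps = 0.520 Mbps.
Total bitrate: 5.910 Mbps.
File: 5.910 Mbps × 540 s = 3191.4 Mb.
With 7% container overhead: ×1.07. → 3414.8 Mb.
At 250 Mbps: 3414.8 / 250 = 13.7 s ≈ 13.7 seconds.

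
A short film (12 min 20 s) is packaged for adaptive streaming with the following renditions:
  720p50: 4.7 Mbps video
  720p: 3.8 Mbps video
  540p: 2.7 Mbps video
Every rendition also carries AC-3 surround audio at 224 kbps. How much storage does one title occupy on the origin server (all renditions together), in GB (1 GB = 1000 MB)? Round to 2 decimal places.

12 min 20 s = 740 s
Audio: 224 kbps = 0.224 Mbps.
Sum of rendition bitrates: (4.7+0.224) + (3.8+0.224) + (2.7+0.224) = 11.872 Mbps.
× 740 s = 8,785 Mb = 1,098 MB = 1.098 GB.

1.10 GB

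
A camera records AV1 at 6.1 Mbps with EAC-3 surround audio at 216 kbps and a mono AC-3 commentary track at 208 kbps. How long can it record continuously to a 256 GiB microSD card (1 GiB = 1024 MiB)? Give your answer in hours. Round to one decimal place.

Audio total: 216 + 208 = 424 kbps = 0.424 Mbps.
Total bitrate: 6.1 + 0.424 = 6.524 Mbps.
Capacity: 256 GiB = 2,199,023 Mb.
Recording time: 2,199,023 / 6.524 = 337,067 s ≈ 93.6 hours.

93.6 hours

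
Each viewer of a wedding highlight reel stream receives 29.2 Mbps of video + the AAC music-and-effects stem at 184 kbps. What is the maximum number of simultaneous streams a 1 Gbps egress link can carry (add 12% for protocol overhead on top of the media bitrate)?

Audio: 184 kbps = 0.184 Mbps.
Per-viewer media rate: 29.384 Mbps.
On the wire with 12% overhead: 32.910 Mbps.
1 Gbps = 1,000 Mbps; 1,000 / 32.910 = 30.39 → 30 viewers.

30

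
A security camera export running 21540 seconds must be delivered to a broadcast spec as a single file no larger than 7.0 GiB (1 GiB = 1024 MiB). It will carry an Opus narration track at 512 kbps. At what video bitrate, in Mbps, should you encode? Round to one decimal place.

2.3 Mbps

Budget: 7.0 GiB = 60129.5 Mb.
Total bitrate budget: 60129.5 Mb / 21540 s = 2.792 Mbps.
Audio: 512 kbps = 0.512 Mbps.
Video: 2.792 − 0.512 = 2.280 Mbps.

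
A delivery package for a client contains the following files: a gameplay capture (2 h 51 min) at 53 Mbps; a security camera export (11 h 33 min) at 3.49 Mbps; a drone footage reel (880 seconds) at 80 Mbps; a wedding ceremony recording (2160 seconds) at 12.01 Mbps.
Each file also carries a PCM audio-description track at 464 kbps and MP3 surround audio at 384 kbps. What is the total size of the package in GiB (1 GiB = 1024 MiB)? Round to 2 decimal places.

Audio total: 464 + 384 = 848 kbps = 0.848 Mbps.
gameplay capture: 53.848 Mbps × 10260 s = 552480.5 Mb
security camera export: 4.338 Mbps × 41580 s = 180374.0 Mb
drone footage reel: 80.848 Mbps × 880 s = 71146.2 Mb
wedding ceremony recording: 12.858 Mbps × 2160 s = 27773.3 Mb
Total: 831774.0 Mb = 103971.8 MB.
= 96.83 GiB.

96.83 GiB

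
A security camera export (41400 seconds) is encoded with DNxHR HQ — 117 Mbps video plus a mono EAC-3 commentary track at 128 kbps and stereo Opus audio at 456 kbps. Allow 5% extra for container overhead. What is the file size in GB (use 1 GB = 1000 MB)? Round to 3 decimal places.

638.922 GB

Audio total: 128 + 456 = 584 kbps = 0.584 Mbps.
Total bitrate: 117 + 0.584 = 117.584 Mbps.
Stream data: 117.584 Mbps × 41400 s = 4867977.6 Mb.
With 5% container overhead: ×1.05.
5,111,376 Mb ÷ 8 = 638,922 MB → 638.9 GB.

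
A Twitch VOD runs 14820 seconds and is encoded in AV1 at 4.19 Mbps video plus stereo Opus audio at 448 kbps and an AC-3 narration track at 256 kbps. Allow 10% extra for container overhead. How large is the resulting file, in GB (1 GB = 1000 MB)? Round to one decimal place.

Audio total: 448 + 256 = 704 kbps = 0.704 Mbps.
Total bitrate: 4.19 + 0.704 = 4.894 Mbps.
Stream data: 4.894 Mbps × 14820 s = 72529.1 Mb.
With 10% container overhead: ×1.10.
79,782 Mb ÷ 8 = 9,973 MB → 9.973 GB.

10.0 GB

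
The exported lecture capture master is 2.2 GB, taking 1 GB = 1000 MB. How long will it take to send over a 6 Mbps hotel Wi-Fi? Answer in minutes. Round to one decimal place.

48.9 minutes

File: 2.2 GB = 17600.0 Mb.
At 6 Mbps: 17600.0 / 6 = 2933.3 s ≈ 48.9 minutes.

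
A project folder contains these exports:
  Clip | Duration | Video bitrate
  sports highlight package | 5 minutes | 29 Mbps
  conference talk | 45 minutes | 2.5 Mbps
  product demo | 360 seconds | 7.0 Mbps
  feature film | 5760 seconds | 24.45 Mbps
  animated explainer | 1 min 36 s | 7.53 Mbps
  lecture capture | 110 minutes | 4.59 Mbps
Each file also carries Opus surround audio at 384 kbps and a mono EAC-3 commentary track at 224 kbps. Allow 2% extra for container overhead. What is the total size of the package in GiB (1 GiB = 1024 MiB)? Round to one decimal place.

23.7 GiB

Audio total: 384 + 224 = 608 kbps = 0.608 Mbps.
sports highlight package: 29.608 Mbps × 300 s × 1.02 = 9060.0 Mb
conference talk: 3.108 Mbps × 2700 s × 1.02 = 8559.4 Mb
product demo: 7.608 Mbps × 360 s × 1.02 = 2793.7 Mb
feature film: 25.058 Mbps × 5760 s × 1.02 = 147220.8 Mb
animated explainer: 8.138 Mbps × 96 s × 1.02 = 796.9 Mb
lecture capture: 5.198 Mbps × 6600 s × 1.02 = 34992.9 Mb
Total: 203423.7 Mb = 25428.0 MB.
= 23.68 GiB.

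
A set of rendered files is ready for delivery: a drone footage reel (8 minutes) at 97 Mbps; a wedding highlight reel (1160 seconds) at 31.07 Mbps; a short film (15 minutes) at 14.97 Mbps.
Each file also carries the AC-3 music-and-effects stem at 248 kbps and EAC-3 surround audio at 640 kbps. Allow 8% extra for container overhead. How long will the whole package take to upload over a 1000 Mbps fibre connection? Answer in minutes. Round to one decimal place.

1.8 minutes

Audio total: 248 + 640 = 888 kbps = 0.888 Mbps.
drone footage reel: 97.888 Mbps × 480 s × 1.08 = 50745.1 Mb
wedding highlight reel: 31.958 Mbps × 1160 s × 1.08 = 40037.0 Mb
short film: 15.858 Mbps × 900 s × 1.08 = 15414.0 Mb
Total: 106196.1 Mb = 13274.5 MB.
At 1000 Mbps: 106196.1 / 1000 = 106 s ≈ 1.77 minutes.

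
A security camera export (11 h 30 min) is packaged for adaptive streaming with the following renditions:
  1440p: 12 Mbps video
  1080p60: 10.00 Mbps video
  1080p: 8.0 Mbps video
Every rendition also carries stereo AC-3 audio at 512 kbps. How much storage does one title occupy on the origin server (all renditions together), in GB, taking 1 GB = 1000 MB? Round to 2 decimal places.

11 h 30 min = 690 min = 41400 s
Audio: 512 kbps = 0.512 Mbps.
Sum of rendition bitrates: (12+0.512) + (10.00+0.512) + (8.0+0.512) = 31.536 Mbps.
× 41400 s = 1,305,590 Mb = 163,199 MB = 163.2 GB.

163.20 GB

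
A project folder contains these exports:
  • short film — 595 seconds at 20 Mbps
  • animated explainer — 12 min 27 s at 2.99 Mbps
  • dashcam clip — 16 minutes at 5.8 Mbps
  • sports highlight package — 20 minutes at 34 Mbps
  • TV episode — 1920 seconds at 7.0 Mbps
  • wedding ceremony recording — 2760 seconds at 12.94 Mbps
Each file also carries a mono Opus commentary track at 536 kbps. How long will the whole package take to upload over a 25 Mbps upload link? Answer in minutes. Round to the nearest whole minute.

76 minutes

Audio: 536 kbps = 0.536 Mbps.
short film: 20.536 Mbps × 595 s = 12218.9 Mb
animated explainer: 3.526 Mbps × 747 s = 2633.9 Mb
dashcam clip: 6.336 Mbps × 960 s = 6082.6 Mb
sports highlight package: 34.536 Mbps × 1200 s = 41443.2 Mb
TV episode: 7.536 Mbps × 1920 s = 14469.1 Mb
wedding ceremony recording: 13.476 Mbps × 2760 s = 37193.8 Mb
Total: 114041.5 Mb = 14255.2 MB.
At 25 Mbps: 114041.5 / 25 = 4562 s ≈ 76 minutes.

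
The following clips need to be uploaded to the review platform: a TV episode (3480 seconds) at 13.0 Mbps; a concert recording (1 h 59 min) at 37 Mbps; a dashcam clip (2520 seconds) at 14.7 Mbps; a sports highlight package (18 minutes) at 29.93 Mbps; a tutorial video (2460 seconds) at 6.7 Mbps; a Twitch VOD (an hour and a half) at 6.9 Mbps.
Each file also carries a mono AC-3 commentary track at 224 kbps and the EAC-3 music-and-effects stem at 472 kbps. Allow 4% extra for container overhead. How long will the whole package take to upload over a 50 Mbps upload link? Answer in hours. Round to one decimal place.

Audio total: 224 + 472 = 696 kbps = 0.696 Mbps.
TV episode: 13.696 Mbps × 3480 s × 1.04 = 49568.6 Mb
concert recording: 37.696 Mbps × 7140 s × 1.04 = 279915.4 Mb
dashcam clip: 15.396 Mbps × 2520 s × 1.04 = 40349.8 Mb
sports highlight package: 30.626 Mbps × 1080 s × 1.04 = 34399.1 Mb
tutorial video: 7.396 Mbps × 2460 s × 1.04 = 18921.9 Mb
Twitch VOD: 7.596 Mbps × 5400 s × 1.04 = 42659.1 Mb
Total: 465814.0 Mb = 58226.8 MB.
At 50 Mbps: 465814.0 / 50 = 9316 s ≈ 2.59 hours.

2.6 hours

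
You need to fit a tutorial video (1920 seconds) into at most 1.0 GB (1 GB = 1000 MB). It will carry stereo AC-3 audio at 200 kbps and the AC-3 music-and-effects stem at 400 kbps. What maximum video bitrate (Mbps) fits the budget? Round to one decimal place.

3.6 Mbps

Budget: 1.0 GB = 8000.0 Mb.
Total bitrate budget: 8000.0 Mb / 1920 s = 4.167 Mbps.
Audio total: 200 + 400 = 600 kbps = 0.600 Mbps.
Video: 4.167 − 0.600 = 3.567 Mbps.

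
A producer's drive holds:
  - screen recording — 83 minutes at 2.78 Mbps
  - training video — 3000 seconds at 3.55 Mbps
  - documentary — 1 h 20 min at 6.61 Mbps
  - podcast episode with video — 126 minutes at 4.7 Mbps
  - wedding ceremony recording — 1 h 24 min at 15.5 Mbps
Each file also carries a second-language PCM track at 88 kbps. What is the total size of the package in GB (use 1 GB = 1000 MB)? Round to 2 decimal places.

Audio: 88 kbps = 0.088 Mbps.
screen recording: 2.868 Mbps × 4980 s = 14282.6 Mb
training video: 3.638 Mbps × 3000 s = 10914.0 Mb
documentary: 6.698 Mbps × 4800 s = 32150.4 Mb
podcast episode with video: 4.788 Mbps × 7560 s = 36197.3 Mb
wedding ceremony recording: 15.588 Mbps × 5040 s = 78563.5 Mb
Total: 172107.8 Mb = 21513.5 MB.
= 21.51 GB.

21.51 GB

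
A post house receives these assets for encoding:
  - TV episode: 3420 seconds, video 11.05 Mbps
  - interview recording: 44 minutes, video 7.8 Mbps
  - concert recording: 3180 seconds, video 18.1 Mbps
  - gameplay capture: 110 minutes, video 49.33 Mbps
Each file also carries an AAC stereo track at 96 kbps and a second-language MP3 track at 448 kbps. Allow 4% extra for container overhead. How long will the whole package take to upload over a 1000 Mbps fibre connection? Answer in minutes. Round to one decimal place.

Audio total: 96 + 448 = 544 kbps = 0.544 Mbps.
TV episode: 11.594 Mbps × 3420 s × 1.04 = 41237.5 Mb
interview recording: 8.344 Mbps × 2640 s × 1.04 = 22909.3 Mb
concert recording: 18.644 Mbps × 3180 s × 1.04 = 61659.4 Mb
gameplay capture: 49.874 Mbps × 6600 s × 1.04 = 342335.1 Mb
Total: 468141.4 Mb = 58517.7 MB.
At 1000 Mbps: 468141.4 / 1000 = 468 s ≈ 7.8 minutes.

7.8 minutes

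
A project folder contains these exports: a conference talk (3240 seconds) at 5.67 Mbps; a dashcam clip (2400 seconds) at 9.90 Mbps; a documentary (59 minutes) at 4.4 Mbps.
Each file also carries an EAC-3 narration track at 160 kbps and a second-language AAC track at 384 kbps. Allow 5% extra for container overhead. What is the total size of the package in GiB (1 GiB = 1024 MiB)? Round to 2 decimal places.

7.66 GiB

Audio total: 160 + 384 = 544 kbps = 0.544 Mbps.
conference talk: 6.214 Mbps × 3240 s × 1.05 = 21140.0 Mb
dashcam clip: 10.444 Mbps × 2400 s × 1.05 = 26318.9 Mb
documentary: 4.944 Mbps × 3540 s × 1.05 = 18376.8 Mb
Total: 65835.8 Mb = 8229.5 MB.
= 7.664 GiB.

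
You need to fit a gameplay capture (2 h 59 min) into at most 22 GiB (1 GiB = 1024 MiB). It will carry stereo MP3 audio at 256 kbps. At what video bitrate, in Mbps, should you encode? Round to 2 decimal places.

Budget: 22 GiB = 188978.6 Mb.
2 h 59 min = 179 min = 10740 s
Total bitrate budget: 188978.6 Mb / 10740 s = 17.596 Mbps.
Audio: 256 kbps = 0.256 Mbps.
Video: 17.596 − 0.256 = 17.340 Mbps.

17.34 Mbps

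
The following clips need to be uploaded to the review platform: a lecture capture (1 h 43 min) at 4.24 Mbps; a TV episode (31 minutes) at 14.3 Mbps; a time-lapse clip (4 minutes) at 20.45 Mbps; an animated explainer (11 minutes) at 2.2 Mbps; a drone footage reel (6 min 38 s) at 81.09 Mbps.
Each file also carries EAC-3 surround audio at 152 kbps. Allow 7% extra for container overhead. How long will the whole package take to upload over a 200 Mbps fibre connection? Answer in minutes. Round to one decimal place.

8.3 minutes

Audio: 152 kbps = 0.152 Mbps.
lecture capture: 4.392 Mbps × 6180 s × 1.07 = 29042.5 Mb
TV episode: 14.452 Mbps × 1860 s × 1.07 = 28762.4 Mb
time-lapse clip: 20.602 Mbps × 240 s × 1.07 = 5290.6 Mb
animated explainer: 2.352 Mbps × 660 s × 1.07 = 1661.0 Mb
drone footage reel: 81.242 Mbps × 398 s × 1.07 = 34597.7 Mb
Total: 99354.2 Mb = 12419.3 MB.
At 200 Mbps: 99354.2 / 200 = 497 s ≈ 8.28 minutes.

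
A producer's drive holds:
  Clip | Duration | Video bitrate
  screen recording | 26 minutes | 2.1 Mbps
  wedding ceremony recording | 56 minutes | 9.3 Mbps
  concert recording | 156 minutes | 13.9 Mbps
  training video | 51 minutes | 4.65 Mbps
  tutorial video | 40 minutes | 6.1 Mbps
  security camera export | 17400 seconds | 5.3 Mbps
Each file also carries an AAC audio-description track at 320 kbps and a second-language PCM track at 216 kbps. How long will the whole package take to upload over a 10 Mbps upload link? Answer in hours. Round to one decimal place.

8.5 hours

Audio total: 320 + 216 = 536 kbps = 0.536 Mbps.
screen recording: 2.636 Mbps × 1560 s = 4112.2 Mb
wedding ceremony recording: 9.836 Mbps × 3360 s = 33049.0 Mb
concert recording: 14.436 Mbps × 9360 s = 135121.0 Mb
training video: 5.186 Mbps × 3060 s = 15869.2 Mb
tutorial video: 6.636 Mbps × 2400 s = 15926.4 Mb
security camera export: 5.836 Mbps × 17400 s = 101546.4 Mb
Total: 305624.0 Mb = 38203.0 MB.
At 10 Mbps: 305624.0 / 10 = 30562 s ≈ 8.49 hours.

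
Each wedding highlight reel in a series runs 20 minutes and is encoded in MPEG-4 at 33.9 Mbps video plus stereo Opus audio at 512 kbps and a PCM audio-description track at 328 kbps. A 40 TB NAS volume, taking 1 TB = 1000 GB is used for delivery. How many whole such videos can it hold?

7676

20 min = 1200 s
Audio total: 512 + 328 = 840 kbps = 0.840 Mbps.
Total bitrate: 34.740 Mbps.
Per item: 34.740 Mbps × 1200 s = 41,688 Mb = 5,211 MB.
Capacity: 40 TB = 320,000,000 Mb; 7676.07 items → 7676 complete.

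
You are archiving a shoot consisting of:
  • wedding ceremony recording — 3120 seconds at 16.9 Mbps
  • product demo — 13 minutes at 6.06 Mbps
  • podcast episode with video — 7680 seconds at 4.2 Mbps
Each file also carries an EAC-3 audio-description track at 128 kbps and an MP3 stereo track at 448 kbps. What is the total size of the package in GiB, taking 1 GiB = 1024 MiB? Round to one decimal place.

11.2 GiB

Audio total: 128 + 448 = 576 kbps = 0.576 Mbps.
wedding ceremony recording: 17.476 Mbps × 3120 s = 54525.1 Mb
product demo: 6.636 Mbps × 780 s = 5176.1 Mb
podcast episode with video: 4.776 Mbps × 7680 s = 36679.7 Mb
Total: 96380.9 Mb = 12047.6 MB.
= 11.22 GiB.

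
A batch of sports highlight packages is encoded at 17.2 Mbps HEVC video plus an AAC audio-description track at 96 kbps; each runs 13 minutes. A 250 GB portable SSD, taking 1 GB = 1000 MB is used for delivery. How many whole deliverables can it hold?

13 min = 780 s
Audio: 96 kbps = 0.096 Mbps.
Total bitrate: 17.296 Mbps.
Per item: 17.296 Mbps × 780 s = 13,491 Mb = 1,686 MB.
Capacity: 250 GB = 2,000,000 Mb; 148.25 items → 148 complete.

148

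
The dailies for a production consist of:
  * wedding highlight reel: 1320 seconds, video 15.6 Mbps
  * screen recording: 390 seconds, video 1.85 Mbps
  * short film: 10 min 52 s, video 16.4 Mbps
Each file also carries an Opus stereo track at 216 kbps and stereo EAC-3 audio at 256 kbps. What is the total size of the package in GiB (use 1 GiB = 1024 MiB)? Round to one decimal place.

Audio total: 216 + 256 = 472 kbps = 0.472 Mbps.
wedding highlight reel: 16.072 Mbps × 1320 s = 21215.0 Mb
screen recording: 2.322 Mbps × 390 s = 905.6 Mb
short film: 16.872 Mbps × 652 s = 11000.5 Mb
Total: 33121.2 Mb = 4140.1 MB.
= 3.856 GiB.

3.9 GiB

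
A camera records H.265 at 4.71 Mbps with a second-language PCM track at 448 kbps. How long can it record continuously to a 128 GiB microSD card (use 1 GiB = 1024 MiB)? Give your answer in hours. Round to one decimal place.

59.2 hours

Audio: 448 kbps = 0.448 Mbps.
Total bitrate: 4.71 + 0.448 = 5.158 Mbps.
Capacity: 128 GiB = 1,099,512 Mb.
Recording time: 1,099,512 / 5.158 = 213,166 s ≈ 59.2 hours.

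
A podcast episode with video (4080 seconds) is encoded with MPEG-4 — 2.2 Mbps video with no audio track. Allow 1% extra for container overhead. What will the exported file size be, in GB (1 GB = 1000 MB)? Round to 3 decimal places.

Total bitrate: 2.2 Mbps.
Stream data: 2.200 Mbps × 4080 s = 8976.0 Mb.
With 1% container overhead: ×1.01.
9,066 Mb ÷ 8 = 1,133 MB → 1.133 GB.

1.133 GB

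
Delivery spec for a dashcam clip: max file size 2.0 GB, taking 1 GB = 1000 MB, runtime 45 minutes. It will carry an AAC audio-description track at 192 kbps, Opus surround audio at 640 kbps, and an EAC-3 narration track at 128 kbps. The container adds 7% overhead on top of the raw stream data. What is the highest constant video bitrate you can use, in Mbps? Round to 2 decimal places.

4.58 Mbps

Budget: 2.0 GB = 16000.0 Mb.
Stream payload after overhead: 16000.0 / 1.07 = 14953.3 Mb.
45 min = 2700 s
Total bitrate budget: 14953.3 Mb / 2700 s = 5.538 Mbps.
Audio total: 192 + 640 + 128 = 960 kbps = 0.960 Mbps.
Video: 5.538 − 0.960 = 4.578 Mbps.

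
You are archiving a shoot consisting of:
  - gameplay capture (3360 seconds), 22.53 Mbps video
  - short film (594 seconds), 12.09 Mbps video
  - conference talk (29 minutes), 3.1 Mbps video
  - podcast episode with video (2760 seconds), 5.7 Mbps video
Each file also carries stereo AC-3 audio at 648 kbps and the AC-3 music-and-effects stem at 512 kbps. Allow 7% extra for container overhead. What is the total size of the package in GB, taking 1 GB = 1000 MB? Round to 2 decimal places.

Audio total: 648 + 512 = 1160 kbps = 1.160 Mbps.
gameplay capture: 23.690 Mbps × 3360 s × 1.07 = 85170.3 Mb
short film: 13.250 Mbps × 594 s × 1.07 = 8421.4 Mb
conference talk: 4.260 Mbps × 1740 s × 1.07 = 7931.3 Mb
podcast episode with video: 6.860 Mbps × 2760 s × 1.07 = 20259.0 Mb
Total: 121781.9 Mb = 15222.7 MB.
= 15.22 GB.

15.22 GB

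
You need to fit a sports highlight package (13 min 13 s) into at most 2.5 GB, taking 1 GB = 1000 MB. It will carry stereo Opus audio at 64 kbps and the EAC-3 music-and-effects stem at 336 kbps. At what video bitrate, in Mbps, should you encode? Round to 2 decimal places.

24.82 Mbps

Budget: 2.5 GB = 20000.0 Mb.
13 min 13 s = 793 s
Total bitrate budget: 20000.0 Mb / 793 s = 25.221 Mbps.
Audio total: 64 + 336 = 400 kbps = 0.400 Mbps.
Video: 25.221 − 0.400 = 24.821 Mbps.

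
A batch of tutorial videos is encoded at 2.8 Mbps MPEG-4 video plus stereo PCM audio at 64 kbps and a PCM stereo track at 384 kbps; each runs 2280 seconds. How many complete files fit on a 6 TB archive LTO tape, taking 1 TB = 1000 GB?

Audio total: 64 + 384 = 448 kbps = 0.448 Mbps.
Total bitrate: 3.248 Mbps.
Per item: 3.248 Mbps × 2280 s = 7,405 Mb = 925.7 MB.
Capacity: 6 TB = 48,000,000 Mb; 6481.72 items → 6481 complete.

6481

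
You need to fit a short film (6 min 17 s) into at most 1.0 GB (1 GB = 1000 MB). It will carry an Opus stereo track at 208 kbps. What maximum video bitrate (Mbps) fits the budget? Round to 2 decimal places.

Budget: 1.0 GB = 8000.0 Mb.
6 min 17 s = 377 s
Total bitrate budget: 8000.0 Mb / 377 s = 21.220 Mbps.
Audio: 208 kbps = 0.208 Mbps.
Video: 21.220 − 0.208 = 21.012 Mbps.

21.01 Mbps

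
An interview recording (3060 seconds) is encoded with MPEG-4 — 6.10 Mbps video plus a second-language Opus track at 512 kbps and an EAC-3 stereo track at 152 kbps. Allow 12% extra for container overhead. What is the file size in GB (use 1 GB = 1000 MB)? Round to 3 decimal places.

2.898 GB

Audio total: 512 + 152 = 664 kbps = 0.664 Mbps.
Total bitrate: 6.10 + 0.664 = 6.764 Mbps.
Stream data: 6.764 Mbps × 3060 s = 20697.8 Mb.
With 12% container overhead: ×1.12.
23,182 Mb ÷ 8 = 2,898 MB → 2.898 GB.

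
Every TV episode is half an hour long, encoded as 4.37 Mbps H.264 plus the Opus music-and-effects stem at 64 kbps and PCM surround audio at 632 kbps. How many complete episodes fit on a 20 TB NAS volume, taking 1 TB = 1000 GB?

17546

30 min = 1800 s
Audio total: 64 + 632 = 696 kbps = 0.696 Mbps.
Total bitrate: 5.066 Mbps.
Per item: 5.066 Mbps × 1800 s = 9,119 Mb = 1,140 MB.
Capacity: 20 TB = 160,000,000 Mb; 17546.17 items → 17546 complete.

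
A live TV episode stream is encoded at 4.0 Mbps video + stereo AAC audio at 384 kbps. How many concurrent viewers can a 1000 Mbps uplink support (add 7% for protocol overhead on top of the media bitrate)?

213

Audio: 384 kbps = 0.384 Mbps.
Per-viewer media rate: 4.384 Mbps.
On the wire with 7% overhead: 4.691 Mbps.
1000 Mbps = 1,000 Mbps; 1,000 / 4.691 = 213.18 → 213 viewers.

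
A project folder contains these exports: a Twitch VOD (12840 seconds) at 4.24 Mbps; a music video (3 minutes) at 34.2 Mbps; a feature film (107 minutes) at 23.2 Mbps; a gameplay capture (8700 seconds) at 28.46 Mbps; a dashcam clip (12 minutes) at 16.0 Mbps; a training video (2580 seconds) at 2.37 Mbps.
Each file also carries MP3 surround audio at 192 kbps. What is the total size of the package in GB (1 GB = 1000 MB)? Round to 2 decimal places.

60.10 GB

Audio: 192 kbps = 0.192 Mbps.
Twitch VOD: 4.432 Mbps × 12840 s = 56906.9 Mb
music video: 34.392 Mbps × 180 s = 6190.6 Mb
feature film: 23.392 Mbps × 6420 s = 150176.6 Mb
gameplay capture: 28.652 Mbps × 8700 s = 249272.4 Mb
dashcam clip: 16.192 Mbps × 720 s = 11658.2 Mb
training video: 2.562 Mbps × 2580 s = 6610.0 Mb
Total: 480814.7 Mb = 60101.8 MB.
= 60.10 GB.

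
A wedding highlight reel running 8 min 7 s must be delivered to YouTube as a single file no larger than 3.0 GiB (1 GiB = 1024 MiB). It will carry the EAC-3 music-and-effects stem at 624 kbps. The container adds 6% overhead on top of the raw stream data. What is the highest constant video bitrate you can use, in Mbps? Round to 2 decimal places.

Budget: 3.0 GiB = 25769.8 Mb.
Stream payload after overhead: 25769.8 / 1.06 = 24311.1 Mb.
8 min 7 s = 487 s
Total bitrate budget: 24311.1 Mb / 487 s = 49.920 Mbps.
Audio: 624 kbps = 0.624 Mbps.
Video: 49.920 − 0.624 = 49.296 Mbps.

49.30 Mbps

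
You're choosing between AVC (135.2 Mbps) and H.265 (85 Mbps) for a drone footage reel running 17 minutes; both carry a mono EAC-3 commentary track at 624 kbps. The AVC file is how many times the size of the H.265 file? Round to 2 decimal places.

1.59

17 min = 1020 s
Audio: 624 kbps = 0.624 Mbps.
AVC: 135.824 Mbps × 1020 s = 138540.5 Mb = 17.318 GB.
H.265: 85.624 Mbps × 1020 s = 87336.5 Mb = 10.917 GB.
Ratio: 17.318 / 10.917 = 1.586.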